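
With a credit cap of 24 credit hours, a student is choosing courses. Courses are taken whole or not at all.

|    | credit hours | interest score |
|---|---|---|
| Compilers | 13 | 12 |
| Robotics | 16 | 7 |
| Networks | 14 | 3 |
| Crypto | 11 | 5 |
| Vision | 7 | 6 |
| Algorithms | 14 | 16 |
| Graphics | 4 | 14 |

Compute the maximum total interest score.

32

Allowing fractional choices, the relaxed optimum would be about 35.5, but courses are indivisible.
Compilers + Vision + Graphics: credit hours 13 + 7 + 4 = 24 ≤ 24, interest score 12 + 6 + 14 = 32.
Compilers + Graphics: credit hours 13 + 4 = 17 ≤ 24, interest score 12 + 14 = 26.
Algorithms + Graphics: credit hours 14 + 4 = 18 ≤ 24, interest score 16 + 14 = 30.
Best is Compilers, Vision, and Graphics with total interest score 32.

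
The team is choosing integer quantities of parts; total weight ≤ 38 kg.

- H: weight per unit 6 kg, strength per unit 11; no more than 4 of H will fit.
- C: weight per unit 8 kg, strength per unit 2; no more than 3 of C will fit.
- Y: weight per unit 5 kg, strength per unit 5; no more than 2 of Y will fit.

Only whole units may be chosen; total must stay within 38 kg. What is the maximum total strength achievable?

This is a bounded integer knapsack.
4×H and 2×Y: weight 34 ≤ 38, strength 4·11 + 2·5 = 54.
4×H, 1×C, and 1×Y: weight 37 ≤ 38, strength 4·11 + 1·2 + 1·5 = 51.
Best is 54.

54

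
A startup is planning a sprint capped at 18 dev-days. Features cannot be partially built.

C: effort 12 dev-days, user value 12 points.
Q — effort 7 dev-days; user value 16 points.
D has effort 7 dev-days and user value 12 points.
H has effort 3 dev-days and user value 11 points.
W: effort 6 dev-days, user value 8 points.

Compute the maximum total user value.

Treat it as a binary knapsack problem.
Take Q, D, and H: effort 7 + 7 + 3 = 17 ≤ 18, user value 16 + 12 + 11 = 39.
No other feasible combination does better.

39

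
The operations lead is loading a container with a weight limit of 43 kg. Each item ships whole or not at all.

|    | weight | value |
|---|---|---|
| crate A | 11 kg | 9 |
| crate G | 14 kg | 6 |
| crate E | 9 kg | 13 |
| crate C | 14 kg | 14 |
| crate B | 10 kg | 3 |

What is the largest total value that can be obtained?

This is an integer program with binary decision variables.
crate A + crate E + crate C: weight 11 + 9 + 14 = 34 ≤ 43, value 9 + 13 + 14 = 36.
crate G + crate E + crate C: weight 14 + 9 + 14 = 37 ≤ 43, value 6 + 13 + 14 = 33.
Best is crate A, crate E, and crate C with total value 36.

36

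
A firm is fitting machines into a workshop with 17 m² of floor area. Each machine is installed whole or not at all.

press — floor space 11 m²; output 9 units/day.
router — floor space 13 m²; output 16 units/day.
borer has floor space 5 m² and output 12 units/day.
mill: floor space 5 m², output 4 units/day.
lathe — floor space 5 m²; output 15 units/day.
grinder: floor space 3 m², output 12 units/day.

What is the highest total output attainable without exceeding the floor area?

39

mill + lathe + grinder: floor space 5 + 5 + 3 = 13 ≤ 17, output 4 + 15 + 12 = 31.
borer + lathe + grinder: floor space 5 + 5 + 3 = 13 ≤ 17, output 12 + 15 + 12 = 39.
borer + mill + lathe: floor space 5 + 5 + 5 = 15 ≤ 17, output 12 + 4 + 15 = 31.
Best is borer, lathe, and grinder with total output 39.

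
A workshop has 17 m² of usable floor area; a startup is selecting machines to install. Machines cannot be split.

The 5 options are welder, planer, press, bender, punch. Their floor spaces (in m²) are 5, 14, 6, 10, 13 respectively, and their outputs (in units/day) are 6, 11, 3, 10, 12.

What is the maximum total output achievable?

press + bender: floor space 6 + 10 = 16 ≤ 17, output 3 + 10 = 13.
welder + bender: floor space 5 + 10 = 15 ≤ 17, output 6 + 10 = 16.
Best is welder and bender with total output 16.

16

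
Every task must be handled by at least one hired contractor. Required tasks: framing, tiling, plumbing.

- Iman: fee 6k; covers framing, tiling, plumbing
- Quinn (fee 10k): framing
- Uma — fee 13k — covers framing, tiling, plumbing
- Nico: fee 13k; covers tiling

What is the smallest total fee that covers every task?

Iman alone covers framing, tiling, plumbing — every task.
Total fee: 6.
No cover costs less than 6.

6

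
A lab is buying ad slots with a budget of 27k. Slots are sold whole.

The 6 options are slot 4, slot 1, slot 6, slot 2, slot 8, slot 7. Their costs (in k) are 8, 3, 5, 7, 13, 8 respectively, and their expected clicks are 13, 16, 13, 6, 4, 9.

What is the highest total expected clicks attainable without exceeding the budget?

51

This is an integer program with binary decision variables.
Allowing fractional choices, the relaxed optimum would be about 53.6, but ad slots are indivisible.
slot 4 + slot 1 + slot 6 + slot 2: cost 8 + 3 + 5 + 7 = 23 ≤ 27, expected clicks 13 + 16 + 13 + 6 = 48.
slot 4 + slot 1 + slot 6 + slot 7: cost 8 + 3 + 5 + 8 = 24 ≤ 27, expected clicks 13 + 16 + 13 + 9 = 51.
slot 1 + slot 6 + slot 2 + slot 7: cost 3 + 5 + 7 + 8 = 23 ≤ 27, expected clicks 16 + 13 + 6 + 9 = 44.
Best is slot 4, slot 1, slot 6, and slot 7 with total expected clicks 51.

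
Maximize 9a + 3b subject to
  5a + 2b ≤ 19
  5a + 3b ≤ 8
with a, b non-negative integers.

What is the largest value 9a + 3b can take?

12

Relaxing integrality, the LP optimum is 14.40 at (a,b) = (1.6, 0), which is not an integer point.
(a,b)=(1,1): 5·1+2·1=7≤19, 5·1+3·1=8≤8, objective 12.
(a,b)=(1,0): 5·1+2·0=5≤19, 5·1+3·0=5≤8, objective 9.
(a,b)=(0,2): 5·0+2·2=4≤19, 5·0+3·2=6≤8, objective 6.
Maximum is 12 at (a,b)=(1,1).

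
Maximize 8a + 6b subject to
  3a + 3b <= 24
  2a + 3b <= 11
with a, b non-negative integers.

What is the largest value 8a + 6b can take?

40

The continuous relaxation peaks at (5.5, 0) with value 44.00; rounding to a feasible lattice point costs some objective.
(a,b)=(5,0): 3·5+3·0=15≤24, 2·5+3·0=10≤11, objective 40.
(a,b)=(4,1): 3·4+3·1=15≤24, 2·4+3·1=11≤11, objective 38.
(a,b)=(4,0): 3·4+3·0=12≤24, 2·4+3·0=8≤11, objective 32.
The best lattice point is (5,0), giving 40.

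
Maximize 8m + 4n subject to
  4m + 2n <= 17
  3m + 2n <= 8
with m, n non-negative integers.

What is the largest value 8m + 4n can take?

20

The continuous relaxation peaks at (2.67, 0) with value 21.33; rounding to a feasible lattice point costs some objective.
(m,n)=(2,1): 4·2+2·1=10≤17, 3·2+2·1=8≤8, objective 20.
(m,n)=(1,2): 4·1+2·2=8≤17, 3·1+2·2=7≤8, objective 16.
(m,n)=(2,0): 4·2+2·0=8≤17, 3·2+2·0=6≤8, objective 16.
Maximum is 20 at (m,n)=(2,1).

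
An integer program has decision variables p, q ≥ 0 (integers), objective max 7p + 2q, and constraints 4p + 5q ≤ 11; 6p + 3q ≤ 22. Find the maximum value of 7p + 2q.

14

Relaxing integrality, the LP optimum is 19.25 at (p,q) = (2.75, 0), which is not an integer point.
(p,q)=(2,0): 4·2+5·0=8≤11, 6·2+3·0=12≤22, objective 14.
(p,q)=(1,1): 4·1+5·1=9≤11, 6·1+3·1=9≤22, objective 9.
No feasible integer point exceeds 14.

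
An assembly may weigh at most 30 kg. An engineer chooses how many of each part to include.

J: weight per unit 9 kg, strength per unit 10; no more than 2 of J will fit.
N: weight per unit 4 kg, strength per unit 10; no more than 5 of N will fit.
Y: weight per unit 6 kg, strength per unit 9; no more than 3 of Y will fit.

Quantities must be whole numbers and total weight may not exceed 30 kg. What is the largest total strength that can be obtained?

60

Take 1×J and 5×N: weight 29 ≤ 30, strength 1·10 + 5·10 = 60.
N has the best ratio (10/4) and is taken to its limit of 5; remaining capacity is filled optimally with the others.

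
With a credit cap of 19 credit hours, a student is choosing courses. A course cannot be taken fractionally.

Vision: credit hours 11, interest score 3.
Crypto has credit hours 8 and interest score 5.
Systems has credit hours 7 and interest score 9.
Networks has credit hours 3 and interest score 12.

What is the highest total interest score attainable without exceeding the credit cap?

26

Take Crypto, Systems, and Networks: credit hours 8 + 7 + 3 = 18 ≤ 19, interest score 5 + 9 + 12 = 26.
No other feasible combination does better.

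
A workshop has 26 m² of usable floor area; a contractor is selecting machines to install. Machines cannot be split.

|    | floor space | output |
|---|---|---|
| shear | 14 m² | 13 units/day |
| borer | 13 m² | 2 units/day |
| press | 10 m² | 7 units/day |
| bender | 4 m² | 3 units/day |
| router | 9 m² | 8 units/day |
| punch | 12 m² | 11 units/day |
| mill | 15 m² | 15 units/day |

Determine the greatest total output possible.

24

shear + punch: floor space 14 + 12 = 26 ≤ 26, output 13 + 11 = 24.
router + mill: floor space 9 + 15 = 24 ≤ 26, output 8 + 15 = 23.
Best is shear and punch with total output 24.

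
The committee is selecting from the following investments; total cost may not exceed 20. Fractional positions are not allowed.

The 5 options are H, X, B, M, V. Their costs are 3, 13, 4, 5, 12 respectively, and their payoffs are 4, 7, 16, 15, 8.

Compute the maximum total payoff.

Allowing fractional choices, the relaxed optimum would be about 40.3, but investments are indivisible.
B + M: cost 4 + 5 = 9 ≤ 20, payoff 16 + 15 = 31.
H + B + V: cost 3 + 4 + 12 = 19 ≤ 20, payoff 4 + 16 + 8 = 28.
H + B + M: cost 3 + 4 + 5 = 12 ≤ 20, payoff 4 + 16 + 15 = 35.
Best is H, B, and M with total payoff 35.

35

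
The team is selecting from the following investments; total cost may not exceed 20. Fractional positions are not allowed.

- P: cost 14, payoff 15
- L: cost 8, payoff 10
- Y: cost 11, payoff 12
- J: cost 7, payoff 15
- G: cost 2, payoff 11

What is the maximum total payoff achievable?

This is an integer program with binary decision variables.
Allowing fractional choices, the relaxed optimum would be about 39.3, but investments are indivisible.
L + J + G: cost 8 + 7 + 2 = 17 ≤ 20, payoff 10 + 15 + 11 = 36.
Y + J + G: cost 11 + 7 + 2 = 20 ≤ 20, payoff 12 + 15 + 11 = 38.
Y + J: cost 11 + 7 = 18 ≤ 20, payoff 12 + 15 = 27.
Best is Y, J, and G with total payoff 38.

38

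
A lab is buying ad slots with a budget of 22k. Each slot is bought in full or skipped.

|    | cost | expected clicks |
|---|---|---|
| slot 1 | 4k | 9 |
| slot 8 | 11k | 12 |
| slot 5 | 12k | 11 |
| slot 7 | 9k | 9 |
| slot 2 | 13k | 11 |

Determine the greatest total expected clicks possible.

Allowing fractional choices, the relaxed optimum would be about 28.0, but ad slots are indivisible.
slot 1 + slot 8: cost 4 + 11 = 15 ≤ 22, expected clicks 9 + 12 = 21.
slot 8 + slot 7: cost 11 + 9 = 20 ≤ 22, expected clicks 12 + 9 = 21.
slot 1 + slot 5: cost 4 + 12 = 16 ≤ 22, expected clicks 9 + 11 = 20.
The maximum expected clicks is 21; one optimal choice is slot 1 and slot 8.

21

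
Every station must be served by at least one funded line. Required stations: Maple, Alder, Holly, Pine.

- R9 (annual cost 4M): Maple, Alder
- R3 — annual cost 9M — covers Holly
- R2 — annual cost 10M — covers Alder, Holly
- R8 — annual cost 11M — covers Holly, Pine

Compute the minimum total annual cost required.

This is a weighted set-cover instance.
Choose R9 and R8: together they cover Maple, Alder, Holly, Pine — every station.
Total annual cost: 4 + 11 = 15.

15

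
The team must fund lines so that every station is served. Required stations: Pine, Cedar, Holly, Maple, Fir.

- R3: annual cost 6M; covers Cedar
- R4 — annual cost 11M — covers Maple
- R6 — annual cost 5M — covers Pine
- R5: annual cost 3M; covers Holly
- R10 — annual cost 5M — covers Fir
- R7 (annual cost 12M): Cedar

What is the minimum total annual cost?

30

Choose R3, R4, R6, R5, and R10: together they cover Pine, Cedar, Holly, Maple, Fir — every station.
Total annual cost: 6 + 11 + 5 + 3 + 5 = 30.
No cover costs less than 30.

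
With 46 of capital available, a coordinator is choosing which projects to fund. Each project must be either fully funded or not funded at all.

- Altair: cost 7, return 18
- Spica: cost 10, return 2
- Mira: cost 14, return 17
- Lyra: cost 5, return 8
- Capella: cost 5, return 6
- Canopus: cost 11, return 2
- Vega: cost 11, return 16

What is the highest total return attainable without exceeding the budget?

Allowing fractional choices, the relaxed optimum would be about 65.8, but projects are indivisible.
Altair + Mira + Lyra + Vega: cost 7 + 14 + 5 + 11 = 37 ≤ 46, return 18 + 17 + 8 + 16 = 59.
Altair + Mira + Lyra + Capella + Vega: cost 7 + 14 + 5 + 5 + 11 = 42 ≤ 46, return 18 + 17 + 8 + 6 + 16 = 65.
Best is Altair, Mira, Lyra, Capella, and Vega with total return 65.

65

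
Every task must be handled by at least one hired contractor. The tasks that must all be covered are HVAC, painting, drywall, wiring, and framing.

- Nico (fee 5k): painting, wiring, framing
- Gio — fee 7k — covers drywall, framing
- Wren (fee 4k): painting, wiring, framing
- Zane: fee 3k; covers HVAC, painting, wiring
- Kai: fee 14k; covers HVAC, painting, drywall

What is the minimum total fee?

Choose Gio and Zane: together they cover HVAC, painting, drywall, wiring, framing — every task.
Total fee: 7 + 3 = 10.
No cover costs less than 10.

10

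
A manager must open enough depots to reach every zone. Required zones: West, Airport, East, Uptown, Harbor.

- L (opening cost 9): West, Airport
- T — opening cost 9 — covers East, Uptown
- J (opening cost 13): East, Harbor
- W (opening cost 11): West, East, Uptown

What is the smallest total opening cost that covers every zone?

31

The greedy cost-per-new-zone heuristic would pick W, L, and J for 33, but a cheaper cover exists.
Choose L, T, and J: together they cover West, Airport, East, Uptown, Harbor — every zone.
Total opening cost: 9 + 9 + 13 = 31.
No cover costs less than 31.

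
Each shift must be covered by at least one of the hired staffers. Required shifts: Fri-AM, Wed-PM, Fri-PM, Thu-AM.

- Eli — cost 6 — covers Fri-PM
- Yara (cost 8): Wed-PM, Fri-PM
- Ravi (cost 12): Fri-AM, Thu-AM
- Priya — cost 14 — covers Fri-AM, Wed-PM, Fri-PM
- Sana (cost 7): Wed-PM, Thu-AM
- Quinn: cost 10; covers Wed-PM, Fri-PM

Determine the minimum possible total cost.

The greedy cost-per-new-shift heuristic would pick Sana, Eli, and Ravi for 25, but a cheaper cover exists.
Choose Yara and Ravi: together they cover Fri-AM, Wed-PM, Fri-PM, Thu-AM — every shift.
Total cost: 8 + 12 = 20.
No cover costs less than 20.

20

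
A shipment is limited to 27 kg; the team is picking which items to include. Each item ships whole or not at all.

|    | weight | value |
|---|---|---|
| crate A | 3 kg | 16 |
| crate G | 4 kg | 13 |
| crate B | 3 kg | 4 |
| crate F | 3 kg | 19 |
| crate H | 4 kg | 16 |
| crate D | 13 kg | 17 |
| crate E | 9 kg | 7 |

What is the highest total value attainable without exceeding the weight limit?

This is a 0-1 knapsack instance.
crate A + crate B + crate F + crate H + crate D: weight 3 + 3 + 3 + 4 + 13 = 26 ≤ 27, value 16 + 4 + 19 + 16 + 17 = 72.
crate A + crate G + crate B + crate F + crate H + crate E: weight 3 + 4 + 3 + 3 + 4 + 9 = 26 ≤ 27, value 16 + 13 + 4 + 19 + 16 + 7 = 75.
crate A + crate G + crate F + crate H + crate D: weight 3 + 4 + 3 + 4 + 13 = 27 ≤ 27, value 16 + 13 + 19 + 16 + 17 = 81.
Best is crate A, crate G, crate F, crate H, and crate D with total value 81.

81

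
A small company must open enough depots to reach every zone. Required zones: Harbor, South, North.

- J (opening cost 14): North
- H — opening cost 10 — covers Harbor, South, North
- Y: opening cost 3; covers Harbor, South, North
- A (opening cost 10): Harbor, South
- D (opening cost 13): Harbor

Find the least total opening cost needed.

3

This is a weighted set-cover instance.
Y alone covers Harbor, South, North — every zone.
Total opening cost: 3.
No cover costs less than 3.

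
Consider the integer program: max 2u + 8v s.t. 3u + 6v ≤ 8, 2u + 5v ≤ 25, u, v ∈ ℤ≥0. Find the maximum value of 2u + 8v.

8

(u,v)=(0,1): 3·0+6·1=6≤8, 2·0+5·1=5≤25, objective 8.
(u,v)=(1,0): 3·1+6·0=3≤8, 2·1+5·0=2≤25, objective 2.
(u,v)=(0,0): 3·0+6·0=0≤8, 2·0+5·0=0≤25, objective 0.
The best lattice point is (0,1), giving 8.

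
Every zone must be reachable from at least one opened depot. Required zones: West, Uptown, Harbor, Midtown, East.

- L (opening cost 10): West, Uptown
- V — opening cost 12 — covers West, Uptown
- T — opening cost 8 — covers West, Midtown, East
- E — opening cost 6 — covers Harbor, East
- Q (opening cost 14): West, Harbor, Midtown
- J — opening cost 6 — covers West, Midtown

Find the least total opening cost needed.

22

Choose L, E, and J: together they cover West, Uptown, Harbor, Midtown, East — every zone.
Total opening cost: 10 + 6 + 6 = 22.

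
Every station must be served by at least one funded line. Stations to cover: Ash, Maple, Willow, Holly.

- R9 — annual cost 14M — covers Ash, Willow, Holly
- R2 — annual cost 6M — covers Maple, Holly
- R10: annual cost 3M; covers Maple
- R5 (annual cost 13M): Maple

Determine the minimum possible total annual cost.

This is an integer covering problem.
Choose R9 and R10: together they cover Ash, Maple, Willow, Holly — every station.
Total annual cost: 14 + 3 = 17.

17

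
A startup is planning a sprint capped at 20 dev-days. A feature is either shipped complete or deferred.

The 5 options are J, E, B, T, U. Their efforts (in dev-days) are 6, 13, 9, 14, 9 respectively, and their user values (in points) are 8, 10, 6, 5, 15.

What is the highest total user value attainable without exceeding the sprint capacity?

23

Take J and U: effort 6 + 9 = 15 ≤ 20, user value 8 + 15 = 23.
No other feasible combination does better.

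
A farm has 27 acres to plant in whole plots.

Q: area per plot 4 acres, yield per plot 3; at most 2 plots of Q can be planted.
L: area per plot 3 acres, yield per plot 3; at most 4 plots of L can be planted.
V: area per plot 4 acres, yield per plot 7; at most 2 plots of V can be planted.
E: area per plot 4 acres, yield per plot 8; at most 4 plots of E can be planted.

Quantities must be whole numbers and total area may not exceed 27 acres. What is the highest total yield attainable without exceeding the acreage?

49

Take 1×L, 2×V, and 4×E: area 27 ≤ 27, yield 1·3 + 2·7 + 4·8 = 49.
E has the best ratio (8/4) and is taken to its limit of 4; remaining capacity is filled optimally with the others.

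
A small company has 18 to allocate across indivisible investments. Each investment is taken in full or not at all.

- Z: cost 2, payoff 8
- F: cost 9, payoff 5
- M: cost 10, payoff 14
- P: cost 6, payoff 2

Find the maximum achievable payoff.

24

This is a 0-1 knapsack instance.
M + P: cost 10 + 6 = 16 ≤ 18, payoff 14 + 2 = 16.
Z + M + P: cost 2 + 10 + 6 = 18 ≤ 18, payoff 8 + 14 + 2 = 24.
Z + M: cost 2 + 10 = 12 ≤ 18, payoff 8 + 14 = 22.
Best is Z, M, and P with total payoff 24.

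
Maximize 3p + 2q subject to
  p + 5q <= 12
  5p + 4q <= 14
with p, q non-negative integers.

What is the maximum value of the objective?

(p,q)=(2,1): 1·2+5·1=7≤12, 5·2+4·1=14≤14, objective 8.
(p,q)=(1,2): 1·1+5·2=11≤12, 5·1+4·2=13≤14, objective 7.
(p,q)=(2,0): 1·2+5·0=2≤12, 5·2+4·0=10≤14, objective 6.
No feasible integer point exceeds 8.

8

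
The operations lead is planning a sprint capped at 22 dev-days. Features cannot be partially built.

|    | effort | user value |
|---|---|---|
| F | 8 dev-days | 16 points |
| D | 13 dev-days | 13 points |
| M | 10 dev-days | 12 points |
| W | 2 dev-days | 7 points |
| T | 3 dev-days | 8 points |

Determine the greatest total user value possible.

36

Allowing fractional choices, the relaxed optimum would be about 41.8, but features are indivisible.
F + M + T: effort 8 + 10 + 3 = 21 ≤ 22, user value 16 + 12 + 8 = 36.
F + M + W: effort 8 + 10 + 2 = 20 ≤ 22, user value 16 + 12 + 7 = 35.
Best is F, M, and T with total user value 36.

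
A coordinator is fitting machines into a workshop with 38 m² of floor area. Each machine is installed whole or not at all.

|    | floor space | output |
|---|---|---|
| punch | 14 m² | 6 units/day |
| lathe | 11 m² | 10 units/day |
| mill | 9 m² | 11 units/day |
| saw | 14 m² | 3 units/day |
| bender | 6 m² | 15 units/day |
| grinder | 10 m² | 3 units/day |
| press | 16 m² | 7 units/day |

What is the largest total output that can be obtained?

39

This is an integer program with binary decision variables.
Allowing fractional choices, the relaxed optimum would be about 41.2, but machines are indivisible.
lathe + mill + bender: floor space 11 + 9 + 6 = 26 ≤ 38, output 10 + 11 + 15 = 36.
mill + bender + press: floor space 9 + 6 + 16 = 31 ≤ 38, output 11 + 15 + 7 = 33.
lathe + mill + bender + grinder: floor space 11 + 9 + 6 + 10 = 36 ≤ 38, output 10 + 11 + 15 + 3 = 39.
Best is lathe, mill, bender, and grinder with total output 39.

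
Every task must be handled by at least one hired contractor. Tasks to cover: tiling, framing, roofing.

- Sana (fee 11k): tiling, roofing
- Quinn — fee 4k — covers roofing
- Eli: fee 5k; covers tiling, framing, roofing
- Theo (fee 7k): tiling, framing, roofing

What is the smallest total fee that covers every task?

Eli alone covers tiling, framing, roofing — every task.
Total fee: 5.
No cover costs less than 5.

5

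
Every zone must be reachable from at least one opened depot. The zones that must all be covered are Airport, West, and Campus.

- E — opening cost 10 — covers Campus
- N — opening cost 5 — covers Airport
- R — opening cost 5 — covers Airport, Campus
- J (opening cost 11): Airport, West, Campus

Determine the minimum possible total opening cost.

11

This is an integer covering problem.
The greedy cost-per-new-zone heuristic would pick R and J for 16, but a cheaper cover exists.
J alone covers Airport, West, Campus — every zone.
Total opening cost: 11.
No cover costs less than 11.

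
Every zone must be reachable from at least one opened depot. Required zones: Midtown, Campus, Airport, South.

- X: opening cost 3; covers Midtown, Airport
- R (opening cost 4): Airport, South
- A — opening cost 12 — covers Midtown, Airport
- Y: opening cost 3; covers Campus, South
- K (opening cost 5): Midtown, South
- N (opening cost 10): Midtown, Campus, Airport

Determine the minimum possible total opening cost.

Choose X and Y: together they cover Midtown, Campus, Airport, South — every zone.
Total opening cost: 3 + 3 = 6.
No cover costs less than 6.

6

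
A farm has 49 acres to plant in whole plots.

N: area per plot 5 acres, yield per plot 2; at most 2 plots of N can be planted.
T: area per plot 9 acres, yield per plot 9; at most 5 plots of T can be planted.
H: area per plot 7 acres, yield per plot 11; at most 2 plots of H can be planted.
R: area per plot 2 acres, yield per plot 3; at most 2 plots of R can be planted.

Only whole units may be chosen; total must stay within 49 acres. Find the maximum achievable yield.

55

Take 3×T, 2×H, and 2×R: area 45 ≤ 49, yield 3·9 + 2·11 + 2·3 = 55.
H has the best ratio (11/7) and is taken to its limit of 2; remaining capacity is filled optimally with the others.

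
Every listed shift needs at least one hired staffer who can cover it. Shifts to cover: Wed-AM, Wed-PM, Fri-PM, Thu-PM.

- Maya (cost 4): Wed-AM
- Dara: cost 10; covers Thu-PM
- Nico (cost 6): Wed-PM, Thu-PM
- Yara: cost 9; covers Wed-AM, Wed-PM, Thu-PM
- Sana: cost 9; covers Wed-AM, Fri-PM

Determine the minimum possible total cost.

15

The greedy cost-per-new-shift heuristic would pick Nico, Maya, and Sana for 19, but a cheaper cover exists.
Choose Nico and Sana: together they cover Wed-AM, Wed-PM, Fri-PM, Thu-PM — every shift.
Total cost: 6 + 9 = 15.
No cover costs less than 15.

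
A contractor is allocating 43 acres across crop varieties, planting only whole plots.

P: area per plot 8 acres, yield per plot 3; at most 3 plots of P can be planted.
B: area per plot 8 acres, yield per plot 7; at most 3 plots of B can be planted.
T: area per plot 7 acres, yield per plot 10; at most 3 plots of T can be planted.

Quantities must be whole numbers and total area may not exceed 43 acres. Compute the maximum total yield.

Take 2×B and 3×T: area 37 ≤ 43, yield 2·7 + 3·10 = 44.
T has the best ratio (10/7) and is taken to its limit of 3; remaining capacity is filled optimally with the others.

44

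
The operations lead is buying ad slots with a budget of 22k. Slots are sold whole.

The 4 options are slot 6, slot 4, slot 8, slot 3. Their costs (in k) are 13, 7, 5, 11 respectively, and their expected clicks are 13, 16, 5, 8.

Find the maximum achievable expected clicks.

slot 4 + slot 8: cost 7 + 5 = 12 ≤ 22, expected clicks 16 + 5 = 21.
slot 6 + slot 4: cost 13 + 7 = 20 ≤ 22, expected clicks 13 + 16 = 29.
slot 4 + slot 3: cost 7 + 11 = 18 ≤ 22, expected clicks 16 + 8 = 24.
Best is slot 6 and slot 4 with total expected clicks 29.

29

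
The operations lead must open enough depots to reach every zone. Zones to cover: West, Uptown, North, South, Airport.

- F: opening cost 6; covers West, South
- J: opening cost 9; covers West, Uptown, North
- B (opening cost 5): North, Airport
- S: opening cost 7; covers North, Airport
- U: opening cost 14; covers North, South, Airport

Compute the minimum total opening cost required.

Choose F, J, and B: together they cover West, Uptown, North, South, Airport — every zone.
Total opening cost: 6 + 9 + 5 = 20.
No cover costs less than 20.

20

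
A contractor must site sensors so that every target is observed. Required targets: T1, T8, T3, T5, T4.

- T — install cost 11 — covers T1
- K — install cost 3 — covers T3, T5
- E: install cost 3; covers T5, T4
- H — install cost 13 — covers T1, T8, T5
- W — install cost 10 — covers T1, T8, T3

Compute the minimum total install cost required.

13

The greedy cost-per-new-target heuristic would pick K, E, and W for 16, but a cheaper cover exists.
Choose E and W: together they cover T1, T8, T3, T5, T4 — every target.
Total install cost: 3 + 10 = 13.
No cover costs less than 13.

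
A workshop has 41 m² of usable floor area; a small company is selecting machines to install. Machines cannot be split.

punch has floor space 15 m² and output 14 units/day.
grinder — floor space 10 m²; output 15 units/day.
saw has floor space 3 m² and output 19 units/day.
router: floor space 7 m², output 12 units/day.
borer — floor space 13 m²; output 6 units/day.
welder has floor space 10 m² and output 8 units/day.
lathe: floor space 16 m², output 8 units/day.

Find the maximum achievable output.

Take punch, grinder, saw, and router: floor space 15 + 10 + 3 + 7 = 35 ≤ 41, output 14 + 15 + 19 + 12 = 60.
No other feasible combination does better.

60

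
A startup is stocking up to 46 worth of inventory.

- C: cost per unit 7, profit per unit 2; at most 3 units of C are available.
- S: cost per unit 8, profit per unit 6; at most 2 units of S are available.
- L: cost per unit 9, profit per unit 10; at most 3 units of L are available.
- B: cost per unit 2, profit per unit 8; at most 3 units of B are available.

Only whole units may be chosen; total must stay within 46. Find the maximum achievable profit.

60

This is a bounded integer knapsack.
Take 1×S, 3×L, and 3×B: cost 41 ≤ 46, profit 1·6 + 3·10 + 3·8 = 60.
B has the best ratio (8/2) and is taken to its limit of 3; remaining capacity is filled optimally with the others.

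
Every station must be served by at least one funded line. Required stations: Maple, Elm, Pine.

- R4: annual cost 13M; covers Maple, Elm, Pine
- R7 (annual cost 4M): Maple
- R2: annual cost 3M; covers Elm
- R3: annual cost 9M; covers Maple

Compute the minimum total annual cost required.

This is an integer covering problem.
The greedy cost-per-new-station heuristic would pick R2, R7, and R4 for 20, but a cheaper cover exists.
R4 alone covers Maple, Elm, Pine — every station.
Total annual cost: 13.
No cover costs less than 13.

13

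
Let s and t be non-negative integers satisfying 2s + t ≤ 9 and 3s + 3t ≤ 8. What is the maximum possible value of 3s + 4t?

(s,t)=(0,2): 2·0+1·2=2≤9, 3·0+3·2=6≤8, objective 8.
(s,t)=(1,1): 2·1+1·1=3≤9, 3·1+3·1=6≤8, objective 7.
(s,t)=(0,1): 2·0+1·1=1≤9, 3·0+3·1=3≤8, objective 4.
Maximum is 8 at (s,t)=(0,2).

8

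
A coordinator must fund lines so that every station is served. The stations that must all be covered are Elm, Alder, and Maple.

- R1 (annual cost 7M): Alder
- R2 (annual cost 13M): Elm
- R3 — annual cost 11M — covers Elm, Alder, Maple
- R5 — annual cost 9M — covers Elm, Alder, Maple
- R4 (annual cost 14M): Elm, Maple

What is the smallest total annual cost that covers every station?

R5 alone covers Elm, Alder, Maple — every station.
Total annual cost: 9.

9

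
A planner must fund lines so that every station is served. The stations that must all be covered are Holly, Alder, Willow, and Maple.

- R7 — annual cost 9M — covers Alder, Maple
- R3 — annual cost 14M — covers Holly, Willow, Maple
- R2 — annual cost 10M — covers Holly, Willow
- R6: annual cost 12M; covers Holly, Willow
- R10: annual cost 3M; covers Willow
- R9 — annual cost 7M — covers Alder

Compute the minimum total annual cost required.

This is an integer covering problem.
The greedy cost-per-new-station heuristic would pick R10, R7, and R2 for 22, but a cheaper cover exists.
Choose R7 and R2: together they cover Holly, Alder, Willow, Maple — every station.
Total annual cost: 9 + 10 = 19.
No cover costs less than 19.

19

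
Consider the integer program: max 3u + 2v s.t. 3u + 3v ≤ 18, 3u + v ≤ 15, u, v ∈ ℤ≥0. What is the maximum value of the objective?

16

(u,v)=(4,2): 3·4+3·2=18≤18, 3·4+1·2=14≤15, objective 16.
(u,v)=(3,3): 3·3+3·3=18≤18, 3·3+1·3=12≤15, objective 15.
No feasible integer point exceeds 16.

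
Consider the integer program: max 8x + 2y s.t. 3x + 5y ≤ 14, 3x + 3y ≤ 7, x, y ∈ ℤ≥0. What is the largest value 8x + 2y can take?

16

The continuous relaxation peaks at (2.33, 0) with value 18.67; rounding to a feasible lattice point costs some objective.
(x,y)=(2,0): 3·2+5·0=6≤14, 3·2+3·0=6≤7, objective 16.
(x,y)=(1,1): 3·1+5·1=8≤14, 3·1+3·1=6≤7, objective 10.
(x,y)=(1,0): 3·1+5·0=3≤14, 3·1+3·0=3≤7, objective 8.
The best lattice point is (2,0), giving 16.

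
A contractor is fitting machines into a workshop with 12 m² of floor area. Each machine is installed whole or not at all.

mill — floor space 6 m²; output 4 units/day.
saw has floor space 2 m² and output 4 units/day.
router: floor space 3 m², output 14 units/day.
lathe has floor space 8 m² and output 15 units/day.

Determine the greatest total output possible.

Allowing fractional choices, the relaxed optimum would be about 31.1, but machines are indivisible.
mill + saw + router: floor space 6 + 2 + 3 = 11 ≤ 12, output 4 + 4 + 14 = 22.
router + lathe: floor space 3 + 8 = 11 ≤ 12, output 14 + 15 = 29.
saw + lathe: floor space 2 + 8 = 10 ≤ 12, output 4 + 15 = 19.
Best is router and lathe with total output 29.

29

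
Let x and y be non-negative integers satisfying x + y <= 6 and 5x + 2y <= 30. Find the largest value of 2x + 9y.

54

(x,y)=(0,6): 1·0+1·6=6≤6, 5·0+2·6=12≤30, objective 54.
(x,y)=(1,5): 1·1+1·5=6≤6, 5·1+2·5=15≤30, objective 47.
(x,y)=(0,5): 1·0+1·5=5≤6, 5·0+2·5=10≤30, objective 45.
Maximum is 54 at (x,y)=(0,6).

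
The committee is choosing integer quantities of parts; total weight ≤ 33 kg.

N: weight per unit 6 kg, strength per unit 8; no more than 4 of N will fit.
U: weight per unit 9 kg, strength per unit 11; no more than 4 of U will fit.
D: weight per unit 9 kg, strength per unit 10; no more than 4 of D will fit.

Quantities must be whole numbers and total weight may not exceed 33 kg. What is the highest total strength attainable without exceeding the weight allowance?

43

N has the best ratio (8/6); taking only N gives at most 4×8 = 32 (stopped by the supply cap of 4).
Mixing does better — 4×N and 1×U: weight 33 ≤ 33, strength 4·8 + 1·11 = 43.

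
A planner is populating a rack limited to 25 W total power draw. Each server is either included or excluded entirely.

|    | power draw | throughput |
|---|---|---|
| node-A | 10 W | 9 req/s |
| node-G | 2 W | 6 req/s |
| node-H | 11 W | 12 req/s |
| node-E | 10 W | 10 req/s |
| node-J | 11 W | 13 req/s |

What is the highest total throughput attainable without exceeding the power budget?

This is a 0-1 knapsack instance.
Take node-G, node-H, and node-J: power draw 2 + 11 + 11 = 24 ≤ 25, throughput 6 + 12 + 13 = 31.
No other feasible combination does better.

31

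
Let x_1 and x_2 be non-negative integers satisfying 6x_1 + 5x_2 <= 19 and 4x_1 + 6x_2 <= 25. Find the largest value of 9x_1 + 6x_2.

27

The continuous relaxation peaks at (3.17, 0) with value 28.50; rounding to a feasible lattice point costs some objective.
(x_1,x_2)=(3,0): 6·3+5·0=18≤19, 4·3+6·0=12≤25, objective 27.
(x_1,x_2)=(2,1): 6·2+5·1=17≤19, 4·2+6·1=14≤25, objective 24.
Maximum is 27 at (x_1,x_2)=(3,0).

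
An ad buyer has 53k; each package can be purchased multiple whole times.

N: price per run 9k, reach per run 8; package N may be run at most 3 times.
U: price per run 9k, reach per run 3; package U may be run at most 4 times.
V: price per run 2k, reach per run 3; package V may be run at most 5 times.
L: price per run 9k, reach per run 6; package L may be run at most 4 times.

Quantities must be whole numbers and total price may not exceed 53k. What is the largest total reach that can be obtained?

48

V has the best ratio (3/2); taking only V gives at most 5×3 = 15 (stopped by the supply cap of 5).
Mixing does better — 3×N, 4×V, and 2×L: price 53 ≤ 53, reach 3·8 + 4·3 + 2·6 = 48.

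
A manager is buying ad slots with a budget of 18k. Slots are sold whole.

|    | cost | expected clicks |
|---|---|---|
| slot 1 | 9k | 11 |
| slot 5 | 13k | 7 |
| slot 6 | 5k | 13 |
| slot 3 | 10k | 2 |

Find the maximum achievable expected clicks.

24

Take slot 1 and slot 6: cost 9 + 5 = 14 ≤ 18, expected clicks 11 + 13 = 24.
No other feasible combination does better.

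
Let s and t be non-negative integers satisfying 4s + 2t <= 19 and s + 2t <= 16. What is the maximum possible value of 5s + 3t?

(s,t)=(1,7): 4·1+2·7=18≤19, 1·1+2·7=15≤16, objective 26.
(s,t)=(0,8): 4·0+2·8=16≤19, 1·0+2·8=16≤16, objective 24.
(s,t)=(1,6): 4·1+2·6=16≤19, 1·1+2·6=13≤16, objective 23.
Maximum is 26 at (s,t)=(1,7).

26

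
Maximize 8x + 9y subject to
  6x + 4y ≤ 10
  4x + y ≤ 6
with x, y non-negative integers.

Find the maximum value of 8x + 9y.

The continuous relaxation peaks at (0, 2.5) with value 22.50; rounding to a feasible lattice point costs some objective.
(x,y)=(0,2): 6·0+4·2=8≤10, 4·0+1·2=2≤6, objective 18.
(x,y)=(1,1): 6·1+4·1=10≤10, 4·1+1·1=5≤6, objective 17.
(x,y)=(0,1): 6·0+4·1=4≤10, 4·0+1·1=1≤6, objective 9.
Maximum is 18 at (x,y)=(0,2).

18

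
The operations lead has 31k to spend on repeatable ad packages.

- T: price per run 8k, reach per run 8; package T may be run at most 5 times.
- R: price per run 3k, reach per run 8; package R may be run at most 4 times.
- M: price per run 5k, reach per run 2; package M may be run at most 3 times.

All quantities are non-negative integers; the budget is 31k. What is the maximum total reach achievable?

48

This is a bounded integer knapsack.
1×T, 4×R, and 2×M: price 30 ≤ 31, reach 1·8 + 4·8 + 2·2 = 44.
2×T and 4×R: price 28 ≤ 31, reach 2·8 + 4·8 = 48.
Best is 48.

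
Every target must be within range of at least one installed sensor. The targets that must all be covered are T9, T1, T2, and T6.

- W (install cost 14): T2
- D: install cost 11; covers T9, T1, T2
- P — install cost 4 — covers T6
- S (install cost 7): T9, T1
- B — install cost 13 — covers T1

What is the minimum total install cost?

15

This is a weighted set-cover instance.
The greedy cost-per-new-target heuristic would pick S, P, and D for 22, but a cheaper cover exists.
Choose D and P: together they cover T9, T1, T2, T6 — every target.
Total install cost: 11 + 4 = 15.
No cover costs less than 15.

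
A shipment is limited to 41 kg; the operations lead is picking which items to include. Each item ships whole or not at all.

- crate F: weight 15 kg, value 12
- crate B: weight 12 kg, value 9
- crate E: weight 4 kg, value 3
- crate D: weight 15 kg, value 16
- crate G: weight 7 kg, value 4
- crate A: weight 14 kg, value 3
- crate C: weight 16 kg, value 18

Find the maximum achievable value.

Allowing fractional choices, the relaxed optimum would be about 42.0, but items are indivisible.
crate F + crate E + crate D + crate G: weight 15 + 4 + 15 + 7 = 41 ≤ 41, value 12 + 3 + 16 + 4 = 35.
crate E + crate D + crate C: weight 4 + 15 + 16 = 35 ≤ 41, value 3 + 16 + 18 = 37.
crate D + crate G + crate C: weight 15 + 7 + 16 = 38 ≤ 41, value 16 + 4 + 18 = 38.
Best is crate D, crate G, and crate C with total value 38.

38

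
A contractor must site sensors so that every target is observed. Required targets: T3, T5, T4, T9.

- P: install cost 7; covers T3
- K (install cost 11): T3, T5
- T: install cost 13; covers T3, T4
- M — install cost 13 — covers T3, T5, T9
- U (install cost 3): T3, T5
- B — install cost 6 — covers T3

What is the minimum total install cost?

The greedy cost-per-new-target heuristic would pick U, T, and M for 29, but a cheaper cover exists.
Choose T and M: together they cover T3, T5, T4, T9 — every target.
Total install cost: 13 + 13 = 26.
No cover costs less than 26.

26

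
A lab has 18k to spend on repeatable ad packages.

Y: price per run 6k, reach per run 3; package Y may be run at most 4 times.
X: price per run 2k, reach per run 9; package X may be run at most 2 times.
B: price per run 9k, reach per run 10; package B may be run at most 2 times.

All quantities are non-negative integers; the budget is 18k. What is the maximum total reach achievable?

2×X and 1×B: price 13 ≤ 18, reach 2·9 + 1·10 = 28.
2×Y and 2×X: price 16 ≤ 18, reach 2·3 + 2·9 = 24.
Best is 28.

28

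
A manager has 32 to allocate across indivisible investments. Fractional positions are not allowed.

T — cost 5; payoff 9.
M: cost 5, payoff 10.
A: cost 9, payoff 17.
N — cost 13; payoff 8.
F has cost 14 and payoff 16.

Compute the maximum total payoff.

Take T, M, A, and N: cost 5 + 5 + 9 + 13 = 32 ≤ 32, payoff 9 + 10 + 17 + 8 = 44.
No other feasible combination does better.

44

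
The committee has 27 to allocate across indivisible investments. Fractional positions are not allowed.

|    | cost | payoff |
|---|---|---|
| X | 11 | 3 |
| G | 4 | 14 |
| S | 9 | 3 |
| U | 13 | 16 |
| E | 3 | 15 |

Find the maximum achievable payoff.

45

Allowing fractional choices, the relaxed optimum would be about 47.3, but investments are indivisible.
G + U + E: cost 4 + 13 + 3 = 20 ≤ 27, payoff 14 + 16 + 15 = 45.
X + G + S + E: cost 11 + 4 + 9 + 3 = 27 ≤ 27, payoff 3 + 14 + 3 + 15 = 35.
S + U + E: cost 9 + 13 + 3 = 25 ≤ 27, payoff 3 + 16 + 15 = 34.
Best is G, U, and E with total payoff 45.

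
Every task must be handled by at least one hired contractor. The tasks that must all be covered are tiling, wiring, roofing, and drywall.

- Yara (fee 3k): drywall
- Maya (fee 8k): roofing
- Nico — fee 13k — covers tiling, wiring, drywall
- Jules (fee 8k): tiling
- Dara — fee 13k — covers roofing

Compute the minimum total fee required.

Choose Maya and Nico: together they cover tiling, wiring, roofing, drywall — every task.
Total fee: 8 + 13 = 21.

21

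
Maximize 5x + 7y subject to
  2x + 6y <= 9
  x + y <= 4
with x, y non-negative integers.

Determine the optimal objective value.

Relaxing integrality, the LP optimum is 20.50 at (x,y) = (3.75, 0.25), which is not an integer point.
(x,y)=(4,0): 2·4+6·0=8≤9, 1·4+1·0=4≤4, objective 20.
(x,y)=(3,0): 2·3+6·0=6≤9, 1·3+1·0=3≤4, objective 15.
The best lattice point is (4,0), giving 20.

20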